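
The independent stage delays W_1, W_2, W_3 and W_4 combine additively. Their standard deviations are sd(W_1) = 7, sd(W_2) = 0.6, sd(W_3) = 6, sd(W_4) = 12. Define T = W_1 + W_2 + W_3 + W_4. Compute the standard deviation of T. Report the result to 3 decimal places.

15.145

Var(W_1) = 49, Var(W_2) = 0.36, Var(W_3) = 36, Var(W_4) = 144
By independence, Var(T) = (1)²Var(W_1) + (1)²Var(W_2) + (1)²Var(W_3) + (1)²Var(W_4)
= (1)²·49 + (1)²·0.36 + (1)²·36 + (1)²·144 = 229.36
sd(T) = √229.36 ≈ 15.145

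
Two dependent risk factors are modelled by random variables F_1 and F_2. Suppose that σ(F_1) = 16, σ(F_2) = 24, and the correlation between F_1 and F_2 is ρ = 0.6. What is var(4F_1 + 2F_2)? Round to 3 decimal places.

var(F_1) = (16)² = 256;  var(F_2) = (24)² = 576
Cov(F_1,F_2) = ρ·σ(F_1)·σ(F_2) = 0.6·16·24 = 230.4
var(4F_1 + 2F_2) = (4)²·var(F_1) + (2)²·var(F_2) + 2·(4)·(2)·Cov(F_1,F_2)
= 16·256 + 4·576 + 16·230.4 = 10086.4

10086.400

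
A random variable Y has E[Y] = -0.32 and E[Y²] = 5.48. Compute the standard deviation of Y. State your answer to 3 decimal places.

Var(Y) = 5.48 − (-0.32)² = 5.3776
σ(Y) = √5.3776 ≈ 2.319

2.319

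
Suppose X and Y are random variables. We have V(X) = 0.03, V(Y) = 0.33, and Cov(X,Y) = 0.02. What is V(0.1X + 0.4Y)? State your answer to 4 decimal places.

V(0.1X + 0.4Y) = (0.1)²·V(X) + (0.4)²·V(Y) + 2·(0.1)·(0.4)·Cov(X,Y)
= 0.01·0.03 + 0.16·0.33 + 0.08·0.02 = 0.0547

0.0547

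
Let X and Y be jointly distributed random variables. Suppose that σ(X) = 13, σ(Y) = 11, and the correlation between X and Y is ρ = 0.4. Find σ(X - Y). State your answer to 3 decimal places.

13.251

var(X) = (13)² = 169;  var(Y) = (11)² = 121
Cov(X,Y) = ρ·σ(X)·σ(Y) = 0.4·13·11 = 57.2
var(X - Y) = (1)²·var(X) + (-1)²·var(Y) + 2·(1)·(-1)·Cov(X,Y)
= 1·169 + 1·121 + -2·57.2 = 175.6
σ(X - Y) = √175.6 ≈ 13.251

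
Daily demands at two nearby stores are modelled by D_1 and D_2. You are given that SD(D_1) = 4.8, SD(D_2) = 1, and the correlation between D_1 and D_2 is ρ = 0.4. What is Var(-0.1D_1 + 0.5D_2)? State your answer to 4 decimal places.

0.2884

Var(D_1) = (4.8)² = 23.04;  Var(D_2) = (1)² = 1
Cov(D_1,D_2) = ρ·SD(D_1)·SD(D_2) = 0.4·4.8·1 = 1.92
Var(-0.1D_1 + 0.5D_2) = (-0.1)²·Var(D_1) + (0.5)²·Var(D_2) + 2·(-0.1)·(0.5)·Cov(D_1,D_2)
= 0.01·23.04 + 0.25·1 + -0.1·1.92 = 0.2884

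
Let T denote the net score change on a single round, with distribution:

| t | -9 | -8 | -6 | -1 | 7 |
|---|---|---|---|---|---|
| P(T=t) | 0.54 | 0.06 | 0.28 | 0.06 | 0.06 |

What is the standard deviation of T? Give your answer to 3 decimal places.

4.038

E[T] = (-9)(0.54) + (-8)(0.06) + (-6)(0.28) + (-1)(0.06) + (7)(0.06) = -6.66
E[T²] = (-9)²(0.54) + (-8)²(0.06) + (-6)²(0.28) + (-1)²(0.06) + (7)²(0.06) = 60.66
Var(T) = E[T²] − (E[T])² = 60.66 − (-6.66)² = 16.3044
SD(T) = √16.3044 ≈ 4.038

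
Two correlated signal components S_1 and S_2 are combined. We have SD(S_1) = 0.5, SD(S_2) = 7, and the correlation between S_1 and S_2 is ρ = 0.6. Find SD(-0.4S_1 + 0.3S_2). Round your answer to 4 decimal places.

1.9865

V(S_1) = (0.5)² = 0.25;  V(S_2) = (7)² = 49
Cov(S_1,S_2) = ρ·SD(S_1)·SD(S_2) = 0.6·0.5·7 = 2.1
V(-0.4S_1 + 0.3S_2) = (-0.4)²·V(S_1) + (0.3)²·V(S_2) + 2·(-0.4)·(0.3)·Cov(S_1,S_2)
= 0.16·0.25 + 0.09·49 + -0.24·2.1 = 3.946
SD(-0.4S_1 + 0.3S_2) = √3.946 ≈ 1.9865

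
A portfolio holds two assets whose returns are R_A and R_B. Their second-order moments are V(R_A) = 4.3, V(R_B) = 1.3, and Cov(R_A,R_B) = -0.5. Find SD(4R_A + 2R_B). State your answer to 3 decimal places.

V(4R_A + 2R_B) = (4)²·V(R_A) + (2)²·V(R_B) + 2·(4)·(2)·Cov(R_A,R_B)
= 16·4.3 + 4·1.3 + 16·-0.5 = 66
SD(4R_A + 2R_B) = √66 ≈ 8.124

8.124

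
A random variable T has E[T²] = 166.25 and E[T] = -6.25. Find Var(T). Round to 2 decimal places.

Var(T) = 166.25 − (-6.25)² = 127.1875

127.19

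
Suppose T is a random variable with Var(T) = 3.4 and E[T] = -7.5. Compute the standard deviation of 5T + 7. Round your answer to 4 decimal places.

9.2195

Var(5T + 7) = (5)²·3.4 = 85
σ(5T + 7) = √85 ≈ 9.2195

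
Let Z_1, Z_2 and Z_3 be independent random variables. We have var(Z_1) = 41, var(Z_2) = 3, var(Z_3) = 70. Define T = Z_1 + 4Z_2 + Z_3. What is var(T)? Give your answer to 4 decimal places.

By independence, var(T) = (1)²var(Z_1) + (4)²var(Z_2) + (1)²var(Z_3)
= (1)²·41 + (4)²·3 + (1)²·70 = 159

159.0000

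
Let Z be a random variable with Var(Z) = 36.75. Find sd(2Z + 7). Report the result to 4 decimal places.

12.1244

Var(2Z + 7) = (2)²·36.75 = 147
sd(2Z + 7) = √147 ≈ 12.1244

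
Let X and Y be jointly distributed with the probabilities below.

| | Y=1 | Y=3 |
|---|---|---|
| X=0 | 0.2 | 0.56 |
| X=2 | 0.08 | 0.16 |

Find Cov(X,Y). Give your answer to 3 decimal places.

E[X] = 0.48,  E[Y] = 2.44
E[XY] = 1.12
Cov(X,Y) = E[XY] − E[X]E[Y] = 1.12 − (0.48)(2.44) = -0.0512

-0.051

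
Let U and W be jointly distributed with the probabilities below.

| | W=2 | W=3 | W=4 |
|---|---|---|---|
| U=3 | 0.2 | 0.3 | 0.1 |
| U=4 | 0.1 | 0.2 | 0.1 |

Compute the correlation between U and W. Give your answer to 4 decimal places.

E[U] = 3.4,  E[W] = 2.9
E[UW] = 9.9
cov(U,W) = E[UW] − E[U]E[W] = 9.9 − (3.4)(2.9) = 0.04
V(U) = 0.24,  V(W) = 0.49
ρ = 0.04 / √(0.24·0.49) ≈ 0.1166

0.1166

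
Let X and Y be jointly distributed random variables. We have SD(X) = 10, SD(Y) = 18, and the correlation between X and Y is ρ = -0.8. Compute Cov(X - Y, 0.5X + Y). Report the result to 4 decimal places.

V(X) = (10)² = 100;  V(Y) = (18)² = 324
Cov(X,Y) = ρ·SD(X)·SD(Y) = -0.8·10·18 = -144
Cov(X - Y, 0.5X + Y) = (1)(0.5)V(X) + (-1)(1)V(Y) + [(1)(1) + (-1)(0.5)]Cov(X,Y)
= 0.5·100 + -1·324 + 0.5·-144 = -346

-346.0000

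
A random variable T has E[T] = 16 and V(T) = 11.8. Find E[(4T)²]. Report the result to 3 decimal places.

E[4T] = 4·16 = 64
V(4T) = (4)²·11.8 = 188.8
E[(4T)²] = V((4T)) + (E[(4T)])² = 188.8 + (64)² = 4284.8

4284.800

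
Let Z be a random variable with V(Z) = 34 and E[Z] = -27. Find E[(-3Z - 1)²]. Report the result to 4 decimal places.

E[-3Z - 1] = -3·-27 − 1 = 80
V(-3Z - 1) = (-3)²·34 = 306
E[(-3Z - 1)²] = V((-3Z - 1)) + (E[(-3Z - 1)])² = 306 + (80)² = 6706

6706.0000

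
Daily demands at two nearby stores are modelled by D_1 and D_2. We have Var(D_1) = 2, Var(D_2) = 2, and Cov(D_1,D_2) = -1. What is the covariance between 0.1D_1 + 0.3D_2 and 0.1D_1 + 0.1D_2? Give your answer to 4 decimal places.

0.0400

Cov(0.1D_1 + 0.3D_2, 0.1D_1 + 0.1D_2) = (0.1)(0.1)Var(D_1) + (0.3)(0.1)Var(D_2) + [(0.1)(0.1) + (0.3)(0.1)]Cov(D_1,D_2)
= 0.01·2 + 0.03·2 + 0.04·-1 = 0.04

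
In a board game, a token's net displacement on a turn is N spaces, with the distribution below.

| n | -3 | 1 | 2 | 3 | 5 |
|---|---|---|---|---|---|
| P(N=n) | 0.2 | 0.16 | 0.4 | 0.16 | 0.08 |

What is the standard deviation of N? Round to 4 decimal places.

E[N] = (-3)(0.2) + (1)(0.16) + (2)(0.4) + (3)(0.16) + (5)(0.08) = 1.24
E[N²] = (-3)²(0.2) + (1)²(0.16) + (2)²(0.4) + (3)²(0.16) + (5)²(0.08) = 7
Var(N) = E[N²] − (E[N])² = 7 − (1.24)² = 5.4624
SD(N) = √5.4624 ≈ 2.3372

2.3372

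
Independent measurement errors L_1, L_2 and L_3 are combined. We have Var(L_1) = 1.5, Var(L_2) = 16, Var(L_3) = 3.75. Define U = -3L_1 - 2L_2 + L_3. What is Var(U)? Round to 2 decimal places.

81.25

By independence, Var(U) = (-3)²Var(L_1) + (-2)²Var(L_2) + (1)²Var(L_3)
= (-3)²·1.5 + (-2)²·16 + (1)²·3.75 = 81.25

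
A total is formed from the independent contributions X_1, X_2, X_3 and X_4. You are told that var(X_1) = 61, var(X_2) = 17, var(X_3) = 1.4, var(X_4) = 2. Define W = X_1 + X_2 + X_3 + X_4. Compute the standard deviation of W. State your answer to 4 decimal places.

By independence, var(W) = (1)²var(X_1) + (1)²var(X_2) + (1)²var(X_3) + (1)²var(X_4)
= (1)²·61 + (1)²·17 + (1)²·1.4 + (1)²·2 = 81.4
σ(W) = √81.4 ≈ 9.0222

9.0222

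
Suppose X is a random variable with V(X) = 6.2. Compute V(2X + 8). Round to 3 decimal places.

V(2X + 8) = (2)²·V(X) = 4·6.2 = 24.8

24.800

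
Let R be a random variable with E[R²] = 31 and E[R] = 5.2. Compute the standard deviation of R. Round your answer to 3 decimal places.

1.990

Var(R) = 31 − (5.2)² = 3.96
sd(R) = √3.96 ≈ 1.990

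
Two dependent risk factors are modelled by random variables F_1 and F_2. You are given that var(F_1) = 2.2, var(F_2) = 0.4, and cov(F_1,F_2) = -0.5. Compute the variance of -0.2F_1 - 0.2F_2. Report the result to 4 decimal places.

0.0640

var(-0.2F_1 - 0.2F_2) = (-0.2)²·var(F_1) + (-0.2)²·var(F_2) + 2·(-0.2)·(-0.2)·cov(F_1,F_2)
= 0.04·2.2 + 0.04·0.4 + 0.08·-0.5 = 0.064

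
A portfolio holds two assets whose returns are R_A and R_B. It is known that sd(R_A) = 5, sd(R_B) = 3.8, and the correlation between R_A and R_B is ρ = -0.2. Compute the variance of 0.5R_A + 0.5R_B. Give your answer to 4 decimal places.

7.9600

var(R_A) = (5)² = 25;  var(R_B) = (3.8)² = 14.44
cov(R_A,R_B) = ρ·sd(R_A)·sd(R_B) = -0.2·5·3.8 = -3.8
var(0.5R_A + 0.5R_B) = (0.5)²·var(R_A) + (0.5)²·var(R_B) + 2·(0.5)·(0.5)·cov(R_A,R_B)
= 0.25·25 + 0.25·14.44 + 0.5·-3.8 = 7.96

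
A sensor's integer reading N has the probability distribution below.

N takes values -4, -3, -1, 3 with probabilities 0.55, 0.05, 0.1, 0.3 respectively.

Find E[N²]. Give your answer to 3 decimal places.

12.050

E[N²] = (-4)²(0.55) + (-3)²(0.05) + (-1)²(0.1) + (3)²(0.3) = 12.05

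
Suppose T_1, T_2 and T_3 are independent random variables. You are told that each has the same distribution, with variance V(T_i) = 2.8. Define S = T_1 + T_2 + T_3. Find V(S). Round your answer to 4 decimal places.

By independence, V(S) = (1)²V(T_1) + (1)²V(T_2) + (1)²V(T_3)
= (1)²·2.8 + (1)²·2.8 + (1)²·2.8 = 8.4

8.4000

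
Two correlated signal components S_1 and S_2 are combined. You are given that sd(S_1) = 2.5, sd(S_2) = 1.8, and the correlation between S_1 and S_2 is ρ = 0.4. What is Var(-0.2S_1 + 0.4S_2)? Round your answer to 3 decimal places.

0.480

Var(S_1) = (2.5)² = 6.25;  Var(S_2) = (1.8)² = 3.24
cov(S_1,S_2) = ρ·sd(S_1)·sd(S_2) = 0.4·2.5·1.8 = 1.8
Var(-0.2S_1 + 0.4S_2) = (-0.2)²·Var(S_1) + (0.4)²·Var(S_2) + 2·(-0.2)·(0.4)·cov(S_1,S_2)
= 0.04·6.25 + 0.16·3.24 + -0.16·1.8 = 0.4804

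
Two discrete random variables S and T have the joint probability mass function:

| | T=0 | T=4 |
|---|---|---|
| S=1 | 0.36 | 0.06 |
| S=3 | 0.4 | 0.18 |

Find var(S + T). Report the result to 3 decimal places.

E[S] = 2.16,  E[T] = 0.96,  E[ST] = 2.4
var(S) = 5.64 − (2.16)² = 0.9744;  var(T) = 3.84 − (0.96)² = 2.9184
Cov(S,T) = 2.4 − (2.16)(0.96) = 0.3264
var(S + T) = (1)²·0.9744 + (1)²·2.9184 + 2·(1)·(1)·0.3264 = 4.5456

4.546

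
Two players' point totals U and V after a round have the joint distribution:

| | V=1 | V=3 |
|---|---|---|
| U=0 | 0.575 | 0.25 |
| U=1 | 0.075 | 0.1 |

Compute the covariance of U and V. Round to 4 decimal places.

0.0775

E[U] = 0.175,  E[V] = 1.7
E[UV] = 0.375
cov(U,V) = E[UV] − E[U]E[V] = 0.375 − (0.175)(1.7) = 0.0775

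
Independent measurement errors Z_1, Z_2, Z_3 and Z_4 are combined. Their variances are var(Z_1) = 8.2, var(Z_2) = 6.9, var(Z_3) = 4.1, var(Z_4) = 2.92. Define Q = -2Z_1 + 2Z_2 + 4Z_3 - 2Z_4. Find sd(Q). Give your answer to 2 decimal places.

11.73

By independence, var(Q) = (-2)²var(Z_1) + (2)²var(Z_2) + (4)²var(Z_3) + (-2)²var(Z_4)
= (-2)²·8.2 + (2)²·6.9 + (4)²·4.1 + (-2)²·2.92 = 137.68
sd(Q) = √137.68 ≈ 11.73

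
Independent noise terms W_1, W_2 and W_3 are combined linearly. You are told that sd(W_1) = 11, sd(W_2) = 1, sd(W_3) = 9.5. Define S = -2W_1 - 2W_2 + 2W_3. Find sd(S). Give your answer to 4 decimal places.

var(W_1) = 121, var(W_2) = 1, var(W_3) = 90.25
By independence, var(S) = (-2)²var(W_1) + (-2)²var(W_2) + (2)²var(W_3)
= (-2)²·121 + (-2)²·1 + (2)²·90.25 = 849
sd(S) = √849 ≈ 29.1376

29.1376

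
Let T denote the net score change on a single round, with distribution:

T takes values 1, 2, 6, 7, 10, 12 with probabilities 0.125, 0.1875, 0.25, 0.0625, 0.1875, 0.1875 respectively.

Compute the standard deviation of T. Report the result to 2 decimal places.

E[T] = (1)(0.125) + (2)(0.1875) + (6)(0.25) + (7)(0.0625) + (10)(0.1875) + (12)(0.1875) = 6.5625
E[T²] = (1)²(0.125) + (2)²(0.1875) + (6)²(0.25) + (7)²(0.0625) + (10)²(0.1875) + (12)²(0.1875) = 58.6875
Var(T) = E[T²] − (E[T])² = 58.6875 − (6.5625)² = 15.62109375
σ(T) = √15.62109375 ≈ 3.95

3.95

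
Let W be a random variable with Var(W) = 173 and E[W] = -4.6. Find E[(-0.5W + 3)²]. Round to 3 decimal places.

71.340

E[-0.5W + 3] = -0.5·-4.6 + 3 = 5.3
Var(-0.5W + 3) = (-0.5)²·173 = 43.25
E[(-0.5W + 3)²] = Var((-0.5W + 3)) + (E[(-0.5W + 3)])² = 43.25 + (5.3)² = 71.34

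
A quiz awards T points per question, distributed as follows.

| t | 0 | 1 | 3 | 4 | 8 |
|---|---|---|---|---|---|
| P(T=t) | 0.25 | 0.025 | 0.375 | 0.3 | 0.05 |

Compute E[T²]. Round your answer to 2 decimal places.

E[T²] = (0)²(0.25) + (1)²(0.025) + (3)²(0.375) + (4)²(0.3) + (8)²(0.05) = 11.4

11.40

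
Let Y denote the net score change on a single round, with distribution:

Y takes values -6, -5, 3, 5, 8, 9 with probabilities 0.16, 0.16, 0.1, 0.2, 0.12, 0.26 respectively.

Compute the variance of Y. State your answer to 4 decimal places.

36.3344

E[Y] = (-6)(0.16) + (-5)(0.16) + (3)(0.1) + (5)(0.2) + (8)(0.12) + (9)(0.26) = 2.84
E[Y²] = (-6)²(0.16) + (-5)²(0.16) + (3)²(0.1) + (5)²(0.2) + (8)²(0.12) + (9)²(0.26) = 44.4
Var(Y) = E[Y²] − (E[Y])² = 44.4 − (2.84)² = 36.3344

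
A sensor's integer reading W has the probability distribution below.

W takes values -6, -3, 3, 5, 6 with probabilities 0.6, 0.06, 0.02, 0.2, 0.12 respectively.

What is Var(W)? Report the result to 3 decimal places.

E[W] = (-6)(0.6) + (-3)(0.06) + (3)(0.02) + (5)(0.2) + (6)(0.12) = -2
E[W²] = (-6)²(0.6) + (-3)²(0.06) + (3)²(0.02) + (5)²(0.2) + (6)²(0.12) = 31.64
Var(W) = E[W²] − (E[W])² = 31.64 − (-2)² = 27.64

27.640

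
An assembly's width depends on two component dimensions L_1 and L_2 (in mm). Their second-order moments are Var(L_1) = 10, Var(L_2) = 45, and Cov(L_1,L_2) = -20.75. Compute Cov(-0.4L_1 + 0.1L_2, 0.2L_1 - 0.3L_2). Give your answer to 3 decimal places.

Cov(-0.4L_1 + 0.1L_2, 0.2L_1 - 0.3L_2) = (-0.4)(0.2)Var(L_1) + (0.1)(-0.3)Var(L_2) + [(-0.4)(-0.3) + (0.1)(0.2)]Cov(L_1,L_2)
= -0.08·10 + -0.03·45 + 0.14·-20.75 = -5.055

-5.055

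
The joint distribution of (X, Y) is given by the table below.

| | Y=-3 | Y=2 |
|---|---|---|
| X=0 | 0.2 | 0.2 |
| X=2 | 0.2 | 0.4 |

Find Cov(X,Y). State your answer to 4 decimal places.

E[X] = 1.2,  E[Y] = 0
E[XY] = 0.4
Cov(X,Y) = E[XY] − E[X]E[Y] = 0.4 − (1.2)(0) = 0.4

0.4000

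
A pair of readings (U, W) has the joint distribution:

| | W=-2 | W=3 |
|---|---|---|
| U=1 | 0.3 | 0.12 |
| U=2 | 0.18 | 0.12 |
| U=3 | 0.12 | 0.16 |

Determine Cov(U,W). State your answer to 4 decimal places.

0.4800

E[U] = 1.86,  E[W] = 0
E[UW] = 0.48
Cov(U,W) = E[UW] − E[U]E[W] = 0.48 − (1.86)(0) = 0.48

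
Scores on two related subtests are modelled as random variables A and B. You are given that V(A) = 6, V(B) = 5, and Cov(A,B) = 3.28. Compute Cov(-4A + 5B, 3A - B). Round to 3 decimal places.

Cov(-4A + 5B, 3A - B) = (-4)(3)V(A) + (5)(-1)V(B) + [(-4)(-1) + (5)(3)]Cov(A,B)
= -12·6 + -5·5 + 19·3.28 = -34.68

-34.680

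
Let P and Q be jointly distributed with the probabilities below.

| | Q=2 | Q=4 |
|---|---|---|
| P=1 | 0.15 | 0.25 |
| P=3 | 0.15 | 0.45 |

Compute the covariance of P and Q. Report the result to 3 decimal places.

0.120

E[P] = 2.2,  E[Q] = 3.4
E[PQ] = 7.6
Cov(P,Q) = E[PQ] − E[P]E[Q] = 7.6 − (2.2)(3.4) = 0.12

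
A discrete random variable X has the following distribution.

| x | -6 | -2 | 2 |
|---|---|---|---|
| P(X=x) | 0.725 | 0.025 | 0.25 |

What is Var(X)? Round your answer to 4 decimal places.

E[X] = (-6)(0.725) + (-2)(0.025) + (2)(0.25) = -3.9
E[X²] = (-6)²(0.725) + (-2)²(0.025) + (2)²(0.25) = 27.2
Var(X) = E[X²] − (E[X])² = 27.2 − (-3.9)² = 11.99

11.9900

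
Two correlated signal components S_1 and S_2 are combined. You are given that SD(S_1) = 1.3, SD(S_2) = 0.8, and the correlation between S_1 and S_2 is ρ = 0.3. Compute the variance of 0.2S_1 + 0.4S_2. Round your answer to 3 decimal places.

0.220

Var(S_1) = (1.3)² = 1.69;  Var(S_2) = (0.8)² = 0.64
Cov(S_1,S_2) = ρ·SD(S_1)·SD(S_2) = 0.3·1.3·0.8 = 0.312
Var(0.2S_1 + 0.4S_2) = (0.2)²·Var(S_1) + (0.4)²·Var(S_2) + 2·(0.2)·(0.4)·Cov(S_1,S_2)
= 0.04·1.69 + 0.16·0.64 + 0.16·0.312 = 0.21992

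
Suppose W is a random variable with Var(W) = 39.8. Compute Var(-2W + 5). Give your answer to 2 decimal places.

159.20

Var(-2W + 5) = (-2)²·Var(W) = 4·39.8 = 159.2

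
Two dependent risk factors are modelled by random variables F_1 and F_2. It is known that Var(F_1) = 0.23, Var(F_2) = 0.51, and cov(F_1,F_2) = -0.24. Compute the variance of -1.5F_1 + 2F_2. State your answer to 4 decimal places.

3.9975

Var(-1.5F_1 + 2F_2) = (-1.5)²·Var(F_1) + (2)²·Var(F_2) + 2·(-1.5)·(2)·cov(F_1,F_2)
= 2.25·0.23 + 4·0.51 + -6·-0.24 = 3.9975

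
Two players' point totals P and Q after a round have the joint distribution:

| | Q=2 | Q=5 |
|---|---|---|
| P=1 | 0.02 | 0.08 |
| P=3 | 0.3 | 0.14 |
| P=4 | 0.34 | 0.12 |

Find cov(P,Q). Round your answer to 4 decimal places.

-0.3852

E[P] = 3.26,  E[Q] = 3.02
E[PQ] = 9.46
cov(P,Q) = E[PQ] − E[P]E[Q] = 9.46 − (3.26)(3.02) = -0.3852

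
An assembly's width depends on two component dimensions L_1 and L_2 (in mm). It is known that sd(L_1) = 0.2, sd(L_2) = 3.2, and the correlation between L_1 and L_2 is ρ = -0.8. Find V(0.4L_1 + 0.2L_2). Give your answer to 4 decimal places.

V(L_1) = (0.2)² = 0.04;  V(L_2) = (3.2)² = 10.24
Cov(L_1,L_2) = ρ·sd(L_1)·sd(L_2) = -0.8·0.2·3.2 = -0.512
V(0.4L_1 + 0.2L_2) = (0.4)²·V(L_1) + (0.2)²·V(L_2) + 2·(0.4)·(0.2)·Cov(L_1,L_2)
= 0.16·0.04 + 0.04·10.24 + 0.16·-0.512 = 0.33408

0.3341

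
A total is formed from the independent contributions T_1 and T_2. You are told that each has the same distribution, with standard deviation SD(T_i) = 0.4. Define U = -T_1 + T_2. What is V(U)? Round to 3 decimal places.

0.320

V(T_i) = (0.4)² = 0.16
By independence, V(U) = (-1)²V(T_1) + (1)²V(T_2)
= (-1)²·0.16 + (1)²·0.16 = 0.32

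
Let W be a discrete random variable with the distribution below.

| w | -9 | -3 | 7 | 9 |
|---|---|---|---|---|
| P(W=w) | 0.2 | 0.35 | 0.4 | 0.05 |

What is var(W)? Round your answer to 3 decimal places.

E[W] = (-9)(0.2) + (-3)(0.35) + (7)(0.4) + (9)(0.05) = 0.4
E[W²] = (-9)²(0.2) + (-3)²(0.35) + (7)²(0.4) + (9)²(0.05) = 43
var(W) = E[W²] − (E[W])² = 43 − (0.4)² = 42.84

42.840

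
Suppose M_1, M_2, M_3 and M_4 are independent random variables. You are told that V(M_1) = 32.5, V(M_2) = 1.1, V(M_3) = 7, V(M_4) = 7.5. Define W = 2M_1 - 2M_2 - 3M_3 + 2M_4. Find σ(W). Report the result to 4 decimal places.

15.0798

By independence, V(W) = (2)²V(M_1) + (-2)²V(M_2) + (-3)²V(M_3) + (2)²V(M_4)
= (2)²·32.5 + (-2)²·1.1 + (-3)²·7 + (2)²·7.5 = 227.4
σ(W) = √227.4 ≈ 15.0798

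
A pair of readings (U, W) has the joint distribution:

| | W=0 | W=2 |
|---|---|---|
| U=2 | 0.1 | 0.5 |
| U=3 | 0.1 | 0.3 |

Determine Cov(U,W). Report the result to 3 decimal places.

-0.040

E[U] = 2.4,  E[W] = 1.6
E[UW] = 3.8
Cov(U,W) = E[UW] − E[U]E[W] = 3.8 − (2.4)(1.6) = -0.04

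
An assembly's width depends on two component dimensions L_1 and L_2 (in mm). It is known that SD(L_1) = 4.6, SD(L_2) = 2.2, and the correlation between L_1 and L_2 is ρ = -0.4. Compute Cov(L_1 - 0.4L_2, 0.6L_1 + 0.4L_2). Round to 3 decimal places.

11.274

V(L_1) = (4.6)² = 21.16;  V(L_2) = (2.2)² = 4.84
Cov(L_1,L_2) = ρ·SD(L_1)·SD(L_2) = -0.4·4.6·2.2 = -4.048
Cov(L_1 - 0.4L_2, 0.6L_1 + 0.4L_2) = (1)(0.6)V(L_1) + (-0.4)(0.4)V(L_2) + [(1)(0.4) + (-0.4)(0.6)]Cov(L_1,L_2)
= 0.6·21.16 + -0.16·4.84 + 0.16·-4.048 = 11.27392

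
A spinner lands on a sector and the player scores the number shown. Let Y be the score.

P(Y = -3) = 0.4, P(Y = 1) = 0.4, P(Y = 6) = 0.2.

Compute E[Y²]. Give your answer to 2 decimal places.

E[Y²] = (-3)²(0.4) + (1)²(0.4) + (6)²(0.2) = 11.2

11.20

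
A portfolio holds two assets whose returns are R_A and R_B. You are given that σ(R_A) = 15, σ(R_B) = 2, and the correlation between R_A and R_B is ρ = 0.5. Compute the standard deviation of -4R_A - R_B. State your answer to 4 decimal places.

Var(R_A) = (15)² = 225;  Var(R_B) = (2)² = 4
Cov(R_A,R_B) = ρ·σ(R_A)·σ(R_B) = 0.5·15·2 = 15
Var(-4R_A - R_B) = (-4)²·Var(R_A) + (-1)²·Var(R_B) + 2·(-4)·(-1)·Cov(R_A,R_B)
= 16·225 + 1·4 + 8·15 = 3724
σ(-4R_A - R_B) = √3724 ≈ 61.0246

61.0246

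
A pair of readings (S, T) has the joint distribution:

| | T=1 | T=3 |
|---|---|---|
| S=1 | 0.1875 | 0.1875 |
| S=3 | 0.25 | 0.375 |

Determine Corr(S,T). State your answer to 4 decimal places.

0.0976

E[S] = 2.25,  E[T] = 2.125
E[ST] = 4.875
cov(S,T) = E[ST] − E[S]E[T] = 4.875 − (2.25)(2.125) = 0.09375
Var(S) = 0.9375,  Var(T) = 0.984375
ρ = 0.09375 / √(0.9375·0.984375) ≈ 0.0976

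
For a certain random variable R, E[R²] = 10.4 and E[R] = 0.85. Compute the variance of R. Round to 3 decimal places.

9.678

var(R) = 10.4 − (0.85)² = 9.6775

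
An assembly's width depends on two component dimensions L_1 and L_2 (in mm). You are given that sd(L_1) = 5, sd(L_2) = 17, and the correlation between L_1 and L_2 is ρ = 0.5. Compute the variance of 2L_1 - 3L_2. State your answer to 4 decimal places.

Var(L_1) = (5)² = 25;  Var(L_2) = (17)² = 289
Cov(L_1,L_2) = ρ·sd(L_1)·sd(L_2) = 0.5·5·17 = 42.5
Var(2L_1 - 3L_2) = (2)²·Var(L_1) + (-3)²·Var(L_2) + 2·(2)·(-3)·Cov(L_1,L_2)
= 4·25 + 9·289 + -12·42.5 = 2191

2191.0000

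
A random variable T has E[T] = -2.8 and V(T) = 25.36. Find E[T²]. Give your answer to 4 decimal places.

33.2000

E[T²] = V(T) + (E[T])² = 25.36 + (-2.8)² = 33.2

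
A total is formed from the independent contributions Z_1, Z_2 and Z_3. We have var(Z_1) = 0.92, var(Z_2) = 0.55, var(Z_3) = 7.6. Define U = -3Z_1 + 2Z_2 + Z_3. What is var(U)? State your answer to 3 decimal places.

18.080

By independence, var(U) = (-3)²var(Z_1) + (2)²var(Z_2) + (1)²var(Z_3)
= (-3)²·0.92 + (2)²·0.55 + (1)²·7.6 = 18.08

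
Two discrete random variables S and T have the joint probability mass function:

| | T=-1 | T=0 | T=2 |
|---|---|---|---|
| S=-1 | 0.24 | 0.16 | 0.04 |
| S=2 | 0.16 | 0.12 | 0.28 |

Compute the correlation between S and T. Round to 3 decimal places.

E[S] = 0.68,  E[T] = 0.24
E[ST] = 0.96
Cov(S,T) = E[ST] − E[S]E[T] = 0.96 − (0.68)(0.24) = 0.7968
Var(S) = 2.2176,  Var(T) = 1.6224
ρ = 0.7968 / √(2.2176·1.6224) ≈ 0.420

0.420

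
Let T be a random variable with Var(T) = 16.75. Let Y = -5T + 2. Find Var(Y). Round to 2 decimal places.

Var(-5T + 2) = (-5)²·Var(T) = 25·16.75 = 418.75

418.75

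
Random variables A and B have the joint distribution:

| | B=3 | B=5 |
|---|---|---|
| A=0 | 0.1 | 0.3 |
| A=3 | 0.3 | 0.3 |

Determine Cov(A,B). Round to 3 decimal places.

-0.360

E[A] = 1.8,  E[B] = 4.2
E[AB] = 7.2
Cov(A,B) = E[AB] − E[A]E[B] = 7.2 − (1.8)(4.2) = -0.36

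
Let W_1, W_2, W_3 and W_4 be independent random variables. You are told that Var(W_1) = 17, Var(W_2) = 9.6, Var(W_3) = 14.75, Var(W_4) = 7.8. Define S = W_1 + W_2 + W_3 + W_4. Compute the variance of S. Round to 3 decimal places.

49.150

By independence, Var(S) = (1)²Var(W_1) + (1)²Var(W_2) + (1)²Var(W_3) + (1)²Var(W_4)
= (1)²·17 + (1)²·9.6 + (1)²·14.75 + (1)²·7.8 = 49.15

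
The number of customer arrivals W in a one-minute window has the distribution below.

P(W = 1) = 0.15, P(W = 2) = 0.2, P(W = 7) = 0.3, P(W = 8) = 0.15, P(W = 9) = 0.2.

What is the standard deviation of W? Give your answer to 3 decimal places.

E[W] = (1)(0.15) + (2)(0.2) + (7)(0.3) + (8)(0.15) + (9)(0.2) = 5.65
E[W²] = (1)²(0.15) + (2)²(0.2) + (7)²(0.3) + (8)²(0.15) + (9)²(0.2) = 41.45
Var(W) = E[W²] − (E[W])² = 41.45 − (5.65)² = 9.5275
sd(W) = √9.5275 ≈ 3.087

3.087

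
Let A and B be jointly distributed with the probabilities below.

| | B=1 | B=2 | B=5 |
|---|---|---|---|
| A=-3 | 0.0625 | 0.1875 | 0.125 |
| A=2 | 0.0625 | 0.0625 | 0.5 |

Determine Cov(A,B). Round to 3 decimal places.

1.719

E[A] = 0.125,  E[B] = 3.75
E[AB] = 2.1875
Cov(A,B) = E[AB] − E[A]E[B] = 2.1875 − (0.125)(3.75) = 1.71875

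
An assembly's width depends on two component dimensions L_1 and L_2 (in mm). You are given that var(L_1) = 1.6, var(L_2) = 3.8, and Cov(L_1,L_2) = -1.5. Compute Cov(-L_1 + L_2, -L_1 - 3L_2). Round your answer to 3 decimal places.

Cov(-L_1 + L_2, -L_1 - 3L_2) = (-1)(-1)var(L_1) + (1)(-3)var(L_2) + [(-1)(-3) + (1)(-1)]Cov(L_1,L_2)
= 1·1.6 + -3·3.8 + 2·-1.5 = -12.8

-12.800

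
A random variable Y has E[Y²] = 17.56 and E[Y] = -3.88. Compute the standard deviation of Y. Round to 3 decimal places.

var(Y) = 17.56 − (-3.88)² = 2.5056
SD(Y) = √2.5056 ≈ 1.583

1.583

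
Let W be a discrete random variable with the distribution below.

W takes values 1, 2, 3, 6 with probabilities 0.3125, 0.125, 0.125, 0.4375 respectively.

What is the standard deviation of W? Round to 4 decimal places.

2.2352

E[W] = (1)(0.3125) + (2)(0.125) + (3)(0.125) + (6)(0.4375) = 3.5625
E[W²] = (1)²(0.3125) + (2)²(0.125) + (3)²(0.125) + (6)²(0.4375) = 17.6875
V(W) = E[W²] − (E[W])² = 17.6875 − (3.5625)² = 4.99609375
σ(W) = √4.99609375 ≈ 2.2352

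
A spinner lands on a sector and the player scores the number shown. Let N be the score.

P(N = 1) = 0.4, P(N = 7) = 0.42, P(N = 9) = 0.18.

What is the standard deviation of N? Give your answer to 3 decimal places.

3.310

E[N] = (1)(0.4) + (7)(0.42) + (9)(0.18) = 4.96
E[N²] = (1)²(0.4) + (7)²(0.42) + (9)²(0.18) = 35.56
Var(N) = E[N²] − (E[N])² = 35.56 − (4.96)² = 10.9584
SD(N) = √10.9584 ≈ 3.310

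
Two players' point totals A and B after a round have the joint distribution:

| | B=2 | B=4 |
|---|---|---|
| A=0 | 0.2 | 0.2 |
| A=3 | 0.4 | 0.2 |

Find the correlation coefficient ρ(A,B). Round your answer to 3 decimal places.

-0.167

E[A] = 1.8,  E[B] = 2.8
E[AB] = 4.8
Cov(A,B) = E[AB] − E[A]E[B] = 4.8 − (1.8)(2.8) = -0.24
V(A) = 2.16,  V(B) = 0.96
ρ = -0.24 / √(2.16·0.96) ≈ -0.167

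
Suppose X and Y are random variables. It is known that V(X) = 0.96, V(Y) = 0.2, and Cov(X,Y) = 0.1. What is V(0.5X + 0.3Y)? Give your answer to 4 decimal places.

0.2880

V(0.5X + 0.3Y) = (0.5)²·V(X) + (0.3)²·V(Y) + 2·(0.5)·(0.3)·Cov(X,Y)
= 0.25·0.96 + 0.09·0.2 + 0.3·0.1 = 0.288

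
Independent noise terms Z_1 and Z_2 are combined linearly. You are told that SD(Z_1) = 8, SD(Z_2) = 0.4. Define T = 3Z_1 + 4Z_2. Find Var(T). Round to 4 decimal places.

578.5600

Var(Z_1) = 64, Var(Z_2) = 0.16
By independence, Var(T) = (3)²Var(Z_1) + (4)²Var(Z_2)
= (3)²·64 + (4)²·0.16 = 578.56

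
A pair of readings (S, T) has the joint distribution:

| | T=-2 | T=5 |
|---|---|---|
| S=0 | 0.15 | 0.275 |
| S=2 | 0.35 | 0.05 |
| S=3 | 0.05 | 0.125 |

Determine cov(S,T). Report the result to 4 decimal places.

E[S] = 1.325,  E[T] = 1.15
E[ST] = 0.675
cov(S,T) = E[ST] − E[S]E[T] = 0.675 − (1.325)(1.15) = -0.84875

-0.8488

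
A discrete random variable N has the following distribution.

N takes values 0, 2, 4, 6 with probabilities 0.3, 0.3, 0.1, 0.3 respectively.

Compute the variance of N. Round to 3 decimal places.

5.760

E[N] = (0)(0.3) + (2)(0.3) + (4)(0.1) + (6)(0.3) = 2.8
E[N²] = (0)²(0.3) + (2)²(0.3) + (4)²(0.1) + (6)²(0.3) = 13.6
Var(N) = E[N²] − (E[N])² = 13.6 − (2.8)² = 5.76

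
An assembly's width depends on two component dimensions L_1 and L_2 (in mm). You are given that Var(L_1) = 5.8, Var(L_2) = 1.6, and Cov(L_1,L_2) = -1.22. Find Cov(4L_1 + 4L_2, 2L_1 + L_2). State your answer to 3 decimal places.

Cov(4L_1 + 4L_2, 2L_1 + L_2) = (4)(2)Var(L_1) + (4)(1)Var(L_2) + [(4)(1) + (4)(2)]Cov(L_1,L_2)
= 8·5.8 + 4·1.6 + 12·-1.22 = 38.16

38.160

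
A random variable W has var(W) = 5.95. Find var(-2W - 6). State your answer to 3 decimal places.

23.800

var(-2W - 6) = (-2)²·var(W) = 4·5.95 = 23.8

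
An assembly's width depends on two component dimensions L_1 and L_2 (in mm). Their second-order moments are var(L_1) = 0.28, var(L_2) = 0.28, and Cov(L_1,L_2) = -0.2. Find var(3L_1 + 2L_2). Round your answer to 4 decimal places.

var(3L_1 + 2L_2) = (3)²·var(L_1) + (2)²·var(L_2) + 2·(3)·(2)·Cov(L_1,L_2)
= 9·0.28 + 4·0.28 + 12·-0.2 = 1.24

1.2400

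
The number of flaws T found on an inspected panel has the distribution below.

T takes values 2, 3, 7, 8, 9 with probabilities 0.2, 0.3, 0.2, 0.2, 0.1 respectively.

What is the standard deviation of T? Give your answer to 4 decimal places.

2.6758

E[T] = (2)(0.2) + (3)(0.3) + (7)(0.2) + (8)(0.2) + (9)(0.1) = 5.2
E[T²] = (2)²(0.2) + (3)²(0.3) + (7)²(0.2) + (8)²(0.2) + (9)²(0.1) = 34.2
var(T) = E[T²] − (E[T])² = 34.2 − (5.2)² = 7.16
σ(T) = √7.16 ≈ 2.6758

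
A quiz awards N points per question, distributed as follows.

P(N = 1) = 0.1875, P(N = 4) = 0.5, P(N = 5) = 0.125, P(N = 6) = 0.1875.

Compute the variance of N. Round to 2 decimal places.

2.56

E[N] = (1)(0.1875) + (4)(0.5) + (5)(0.125) + (6)(0.1875) = 3.9375
E[N²] = (1)²(0.1875) + (4)²(0.5) + (5)²(0.125) + (6)²(0.1875) = 18.0625
var(N) = E[N²] − (E[N])² = 18.0625 − (3.9375)² = 2.55859375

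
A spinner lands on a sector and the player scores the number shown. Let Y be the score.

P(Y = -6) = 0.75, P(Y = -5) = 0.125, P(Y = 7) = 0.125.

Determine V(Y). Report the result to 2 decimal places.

18.19

E[Y] = (-6)(0.75) + (-5)(0.125) + (7)(0.125) = -4.25
E[Y²] = (-6)²(0.75) + (-5)²(0.125) + (7)²(0.125) = 36.25
V(Y) = E[Y²] − (E[Y])² = 36.25 − (-4.25)² = 18.1875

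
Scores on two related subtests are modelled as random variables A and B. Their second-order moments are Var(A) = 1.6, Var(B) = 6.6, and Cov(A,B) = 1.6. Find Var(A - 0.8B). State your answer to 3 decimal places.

Var(A - 0.8B) = (1)²·Var(A) + (-0.8)²·Var(B) + 2·(1)·(-0.8)·Cov(A,B)
= 1·1.6 + 0.64·6.6 + -1.6·1.6 = 3.264

3.264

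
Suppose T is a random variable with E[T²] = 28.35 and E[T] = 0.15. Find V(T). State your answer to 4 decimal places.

V(T) = 28.35 − (0.15)² = 28.3275

28.3275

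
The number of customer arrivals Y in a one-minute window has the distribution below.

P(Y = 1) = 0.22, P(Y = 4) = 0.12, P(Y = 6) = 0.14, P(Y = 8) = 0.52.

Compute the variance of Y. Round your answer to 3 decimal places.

E[Y] = (1)(0.22) + (4)(0.12) + (6)(0.14) + (8)(0.52) = 5.7
E[Y²] = (1)²(0.22) + (4)²(0.12) + (6)²(0.14) + (8)²(0.52) = 40.46
Var(Y) = E[Y²] − (E[Y])² = 40.46 − (5.7)² = 7.97

7.970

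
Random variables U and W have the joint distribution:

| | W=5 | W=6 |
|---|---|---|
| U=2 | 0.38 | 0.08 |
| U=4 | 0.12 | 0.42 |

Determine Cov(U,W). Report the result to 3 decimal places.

0.300

E[U] = 3.08,  E[W] = 5.5
E[UW] = 17.24
Cov(U,W) = E[UW] − E[U]E[W] = 17.24 − (3.08)(5.5) = 0.3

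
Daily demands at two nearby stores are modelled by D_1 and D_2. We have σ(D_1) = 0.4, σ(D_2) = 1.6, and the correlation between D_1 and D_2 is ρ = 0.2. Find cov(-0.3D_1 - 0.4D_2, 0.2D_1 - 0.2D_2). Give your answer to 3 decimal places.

V(D_1) = (0.4)² = 0.16;  V(D_2) = (1.6)² = 2.56
cov(D_1,D_2) = ρ·σ(D_1)·σ(D_2) = 0.2·0.4·1.6 = 0.128
cov(-0.3D_1 - 0.4D_2, 0.2D_1 - 0.2D_2) = (-0.3)(0.2)V(D_1) + (-0.4)(-0.2)V(D_2) + [(-0.3)(-0.2) + (-0.4)(0.2)]cov(D_1,D_2)
= -0.06·0.16 + 0.08·2.56 + -0.02·0.128 = 0.19264

0.193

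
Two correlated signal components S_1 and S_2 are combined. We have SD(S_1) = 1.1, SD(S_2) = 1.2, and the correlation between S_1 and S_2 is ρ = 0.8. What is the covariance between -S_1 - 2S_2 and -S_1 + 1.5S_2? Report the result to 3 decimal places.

var(S_1) = (1.1)² = 1.21;  var(S_2) = (1.2)² = 1.44
Cov(S_1,S_2) = ρ·SD(S_1)·SD(S_2) = 0.8·1.1·1.2 = 1.056
Cov(-S_1 - 2S_2, -S_1 + 1.5S_2) = (-1)(-1)var(S_1) + (-2)(1.5)var(S_2) + [(-1)(1.5) + (-2)(-1)]Cov(S_1,S_2)
= 1·1.21 + -3·1.44 + 0.5·1.056 = -2.582

-2.582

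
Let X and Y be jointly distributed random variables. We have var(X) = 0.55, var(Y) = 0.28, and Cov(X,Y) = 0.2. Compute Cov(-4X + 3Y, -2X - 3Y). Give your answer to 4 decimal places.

3.0800

Cov(-4X + 3Y, -2X - 3Y) = (-4)(-2)var(X) + (3)(-3)var(Y) + [(-4)(-3) + (3)(-2)]Cov(X,Y)
= 8·0.55 + -9·0.28 + 6·0.2 = 3.08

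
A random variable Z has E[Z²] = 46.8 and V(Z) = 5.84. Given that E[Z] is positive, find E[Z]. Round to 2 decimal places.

6.40

(E[Z])² = E[Z²] − V(Z) = 46.8 − 5.84 = 40.96
E[Z] = √40.96 = 6.4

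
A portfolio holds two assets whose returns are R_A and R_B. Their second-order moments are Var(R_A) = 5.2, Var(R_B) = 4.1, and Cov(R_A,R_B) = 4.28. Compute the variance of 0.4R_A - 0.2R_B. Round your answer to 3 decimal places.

Var(0.4R_A - 0.2R_B) = (0.4)²·Var(R_A) + (-0.2)²·Var(R_B) + 2·(0.4)·(-0.2)·Cov(R_A,R_B)
= 0.16·5.2 + 0.04·4.1 + -0.16·4.28 = 0.3112

0.311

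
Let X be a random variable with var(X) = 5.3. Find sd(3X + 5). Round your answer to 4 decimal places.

6.9065

var(3X + 5) = (3)²·5.3 = 47.7
sd(3X + 5) = √47.7 ≈ 6.9065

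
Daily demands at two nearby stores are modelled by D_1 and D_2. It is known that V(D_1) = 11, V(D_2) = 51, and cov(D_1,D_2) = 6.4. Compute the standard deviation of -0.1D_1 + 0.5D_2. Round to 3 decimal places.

V(-0.1D_1 + 0.5D_2) = (-0.1)²·V(D_1) + (0.5)²·V(D_2) + 2·(-0.1)·(0.5)·cov(D_1,D_2)
= 0.01·11 + 0.25·51 + -0.1·6.4 = 12.22
SD(-0.1D_1 + 0.5D_2) = √12.22 ≈ 3.496

3.496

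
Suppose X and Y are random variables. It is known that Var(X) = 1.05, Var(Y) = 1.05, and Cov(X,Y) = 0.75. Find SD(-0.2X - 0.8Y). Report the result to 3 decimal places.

0.977

Var(-0.2X - 0.8Y) = (-0.2)²·Var(X) + (-0.8)²·Var(Y) + 2·(-0.2)·(-0.8)·Cov(X,Y)
= 0.04·1.05 + 0.64·1.05 + 0.32·0.75 = 0.954
SD(-0.2X - 0.8Y) = √0.954 ≈ 0.977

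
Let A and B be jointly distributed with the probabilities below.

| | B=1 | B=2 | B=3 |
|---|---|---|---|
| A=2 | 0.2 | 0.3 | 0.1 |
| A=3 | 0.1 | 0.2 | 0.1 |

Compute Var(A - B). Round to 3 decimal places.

0.650

E[A] = 2.4,  E[B] = 1.9,  E[AB] = 4.6
Var(A) = 6 − (2.4)² = 0.24;  Var(B) = 4.1 − (1.9)² = 0.49
Cov(A,B) = 4.6 − (2.4)(1.9) = 0.04
Var(A - B) = (1)²·0.24 + (-1)²·0.49 + 2·(1)·(-1)·0.04 = 0.65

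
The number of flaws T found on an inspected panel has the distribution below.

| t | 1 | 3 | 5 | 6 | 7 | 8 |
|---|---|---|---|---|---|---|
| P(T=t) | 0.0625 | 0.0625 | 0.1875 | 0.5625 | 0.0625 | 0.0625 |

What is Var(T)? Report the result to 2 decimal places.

2.38

E[T] = (1)(0.0625) + (3)(0.0625) + (5)(0.1875) + (6)(0.5625) + (7)(0.0625) + (8)(0.0625) = 5.5
E[T²] = (1)²(0.0625) + (3)²(0.0625) + (5)²(0.1875) + (6)²(0.5625) + (7)²(0.0625) + (8)²(0.0625) = 32.625
Var(T) = E[T²] − (E[T])² = 32.625 − (5.5)² = 2.375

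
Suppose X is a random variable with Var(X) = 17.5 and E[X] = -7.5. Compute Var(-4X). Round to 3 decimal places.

280.000

Var(-4X) = (-4)²·Var(X) = 16·17.5 = 280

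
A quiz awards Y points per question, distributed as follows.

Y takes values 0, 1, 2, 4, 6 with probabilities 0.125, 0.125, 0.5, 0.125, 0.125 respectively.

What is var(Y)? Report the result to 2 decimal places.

E[Y] = (0)(0.125) + (1)(0.125) + (2)(0.5) + (4)(0.125) + (6)(0.125) = 2.375
E[Y²] = (0)²(0.125) + (1)²(0.125) + (2)²(0.5) + (4)²(0.125) + (6)²(0.125) = 8.625
var(Y) = E[Y²] − (E[Y])² = 8.625 − (2.375)² = 2.984375

2.98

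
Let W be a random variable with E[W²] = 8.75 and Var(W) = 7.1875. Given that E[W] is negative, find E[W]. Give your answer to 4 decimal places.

(E[W])² = E[W²] − Var(W) = 8.75 − 7.1875 = 1.5625
E[W] = −√1.5625 = -1.25

-1.2500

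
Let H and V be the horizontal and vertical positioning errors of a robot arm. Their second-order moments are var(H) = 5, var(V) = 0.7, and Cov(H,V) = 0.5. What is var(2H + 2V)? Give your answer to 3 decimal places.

26.800

var(2H + 2V) = (2)²·var(H) + (2)²·var(V) + 2·(2)·(2)·Cov(H,V)
= 4·5 + 4·0.7 + 8·0.5 = 26.8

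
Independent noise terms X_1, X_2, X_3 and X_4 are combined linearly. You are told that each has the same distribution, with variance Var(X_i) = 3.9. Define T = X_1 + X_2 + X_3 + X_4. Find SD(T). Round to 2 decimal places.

By independence, Var(T) = (1)²Var(X_1) + (1)²Var(X_2) + (1)²Var(X_3) + (1)²Var(X_4)
= (1)²·3.9 + (1)²·3.9 + (1)²·3.9 + (1)²·3.9 = 15.6
SD(T) = √15.6 ≈ 3.95

3.95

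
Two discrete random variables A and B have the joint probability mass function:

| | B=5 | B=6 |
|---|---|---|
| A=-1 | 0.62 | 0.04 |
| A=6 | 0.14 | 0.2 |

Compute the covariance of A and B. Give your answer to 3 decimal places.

0.829

E[A] = 1.38,  E[B] = 5.24
E[AB] = 8.06
Cov(A,B) = E[AB] − E[A]E[B] = 8.06 − (1.38)(5.24) = 0.8288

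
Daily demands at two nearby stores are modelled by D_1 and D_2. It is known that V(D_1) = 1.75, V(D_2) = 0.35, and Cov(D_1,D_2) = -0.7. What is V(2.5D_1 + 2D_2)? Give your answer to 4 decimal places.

V(2.5D_1 + 2D_2) = (2.5)²·V(D_1) + (2)²·V(D_2) + 2·(2.5)·(2)·Cov(D_1,D_2)
= 6.25·1.75 + 4·0.35 + 10·-0.7 = 5.3375

5.3375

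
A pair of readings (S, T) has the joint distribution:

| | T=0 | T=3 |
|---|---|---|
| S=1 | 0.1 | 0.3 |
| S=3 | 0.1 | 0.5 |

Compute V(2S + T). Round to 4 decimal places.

E[S] = 2.2,  E[T] = 2.4,  E[ST] = 5.4
V(S) = 5.8 − (2.2)² = 0.96;  V(T) = 7.2 − (2.4)² = 1.44
cov(S,T) = 5.4 − (2.2)(2.4) = 0.12
V(2S + T) = (2)²·0.96 + (1)²·1.44 + 2·(2)·(1)·0.12 = 5.76

5.7600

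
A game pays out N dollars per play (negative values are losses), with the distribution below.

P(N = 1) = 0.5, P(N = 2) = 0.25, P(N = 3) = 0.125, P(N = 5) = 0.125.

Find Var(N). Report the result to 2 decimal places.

1.75

E[N] = (1)(0.5) + (2)(0.25) + (3)(0.125) + (5)(0.125) = 2
E[N²] = (1)²(0.5) + (2)²(0.25) + (3)²(0.125) + (5)²(0.125) = 5.75
Var(N) = E[N²] − (E[N])² = 5.75 − (2)² = 1.75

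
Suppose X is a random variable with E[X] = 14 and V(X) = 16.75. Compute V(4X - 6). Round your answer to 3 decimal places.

268.000

V(4X - 6) = (4)²·V(X) = 16·16.75 = 268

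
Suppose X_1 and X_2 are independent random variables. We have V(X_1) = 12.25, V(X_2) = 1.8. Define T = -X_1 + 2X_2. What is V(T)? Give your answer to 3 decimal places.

19.450

By independence, V(T) = (-1)²V(X_1) + (2)²V(X_2)
= (-1)²·12.25 + (2)²·1.8 = 19.45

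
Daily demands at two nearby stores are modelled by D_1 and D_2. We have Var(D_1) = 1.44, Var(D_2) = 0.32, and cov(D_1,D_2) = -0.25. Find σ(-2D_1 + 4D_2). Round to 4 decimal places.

3.8575

Var(-2D_1 + 4D_2) = (-2)²·Var(D_1) + (4)²·Var(D_2) + 2·(-2)·(4)·cov(D_1,D_2)
= 4·1.44 + 16·0.32 + -16·-0.25 = 14.88
σ(-2D_1 + 4D_2) = √14.88 ≈ 3.8575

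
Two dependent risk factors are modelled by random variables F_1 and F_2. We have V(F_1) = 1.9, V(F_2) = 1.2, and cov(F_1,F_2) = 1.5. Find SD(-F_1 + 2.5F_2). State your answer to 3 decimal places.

1.378

V(-F_1 + 2.5F_2) = (-1)²·V(F_1) + (2.5)²·V(F_2) + 2·(-1)·(2.5)·cov(F_1,F_2)
= 1·1.9 + 6.25·1.2 + -5·1.5 = 1.9
SD(-F_1 + 2.5F_2) = √1.9 ≈ 1.378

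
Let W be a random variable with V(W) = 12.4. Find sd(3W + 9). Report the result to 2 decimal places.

10.56

V(3W + 9) = (3)²·12.4 = 111.6
sd(3W + 9) = √111.6 ≈ 10.56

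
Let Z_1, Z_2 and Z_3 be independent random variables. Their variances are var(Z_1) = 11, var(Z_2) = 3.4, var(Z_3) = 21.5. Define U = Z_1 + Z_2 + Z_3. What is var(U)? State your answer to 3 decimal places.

By independence, var(U) = (1)²var(Z_1) + (1)²var(Z_2) + (1)²var(Z_3)
= (1)²·11 + (1)²·3.4 + (1)²·21.5 = 35.9

35.900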